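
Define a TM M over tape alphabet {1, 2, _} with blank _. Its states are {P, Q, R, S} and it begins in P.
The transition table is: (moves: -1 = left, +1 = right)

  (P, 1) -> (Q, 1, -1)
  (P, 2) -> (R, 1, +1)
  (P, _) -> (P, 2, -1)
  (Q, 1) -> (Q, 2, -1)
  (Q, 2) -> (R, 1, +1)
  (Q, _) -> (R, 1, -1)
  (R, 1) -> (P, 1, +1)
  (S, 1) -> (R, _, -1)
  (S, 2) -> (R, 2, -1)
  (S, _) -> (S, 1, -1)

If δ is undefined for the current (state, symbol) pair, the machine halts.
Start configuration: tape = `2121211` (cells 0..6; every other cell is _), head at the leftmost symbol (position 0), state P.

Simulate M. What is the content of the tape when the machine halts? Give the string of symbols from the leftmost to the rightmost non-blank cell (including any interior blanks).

12222221

state=P head=0 tape=__[2]121211   (P,2)→(R,1,+1)
state=R head=1 tape=__1[1]21211   (R,1)→(P,1,+1)
state=P head=2 tape=__11[2]1211   (P,2)→(R,1,+1)
state=R head=3 tape=__111[1]211   (R,1)→(P,1,+1)
state=P head=4 tape=__1111[2]11   (P,2)→(R,1,+1)
state=R head=5 tape=__11111[1]1   (R,1)→(P,1,+1)
state=P head=6 tape=__111111[1]   (P,1)→(Q,1,-1)
state=Q head=5 tape=__11111[1]1   (Q,1)→(Q,2,-1)
state=Q head=4 tape=__1111[1]21   (Q,1)→(Q,2,-1)
state=Q head=3 tape=__111[1]221   (Q,1)→(Q,2,-1)
state=Q head=2 tape=__11[1]2221   (Q,1)→(Q,2,-1)
state=Q head=1 tape=__1[1]22221   (Q,1)→(Q,2,-1)
state=Q head=0 tape=__[1]222221   (Q,1)→(Q,2,-1)
state=Q head=-1 tape=_[_]2222221   (Q,_)→(R,1,-1)
state=R head=-2 tape=[_]12222221
The non-blank tape span at halt is 12222221.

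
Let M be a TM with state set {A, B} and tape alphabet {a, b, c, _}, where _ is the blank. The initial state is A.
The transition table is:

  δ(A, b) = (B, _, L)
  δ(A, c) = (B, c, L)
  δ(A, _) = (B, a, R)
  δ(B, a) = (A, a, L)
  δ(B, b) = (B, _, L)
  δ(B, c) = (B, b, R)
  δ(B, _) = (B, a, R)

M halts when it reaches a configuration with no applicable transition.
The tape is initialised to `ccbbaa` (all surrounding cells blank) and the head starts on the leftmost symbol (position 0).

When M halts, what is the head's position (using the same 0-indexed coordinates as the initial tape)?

-2

state=A head=0 tape=__[c]cbbaa   (A,c)→(B,c,L)
state=B head=-1 tape=_[_]ccbbaa   (B,_)→(B,a,R)
state=B head=0 tape=_a[c]cbbaa   (B,c)→(B,b,R)
state=B head=1 tape=_ab[c]bbaa   (B,c)→(B,b,R)
state=B head=2 tape=_abb[b]baa   (B,b)→(B,_,L)
state=B head=1 tape=_ab[b]_baa   (B,b)→(B,_,L)
state=B head=0 tape=_a[b]__baa   (B,b)→(B,_,L)
state=B head=-1 tape=_[a]___baa   (B,a)→(A,a,L)
state=A head=-2 tape=[_]a___baa   (A,_)→(B,a,R)
state=B head=-1 tape=a[a]___baa   (B,a)→(A,a,L)
state=A head=-2 tape=[a]a___baa
At halt the head is at cell -2.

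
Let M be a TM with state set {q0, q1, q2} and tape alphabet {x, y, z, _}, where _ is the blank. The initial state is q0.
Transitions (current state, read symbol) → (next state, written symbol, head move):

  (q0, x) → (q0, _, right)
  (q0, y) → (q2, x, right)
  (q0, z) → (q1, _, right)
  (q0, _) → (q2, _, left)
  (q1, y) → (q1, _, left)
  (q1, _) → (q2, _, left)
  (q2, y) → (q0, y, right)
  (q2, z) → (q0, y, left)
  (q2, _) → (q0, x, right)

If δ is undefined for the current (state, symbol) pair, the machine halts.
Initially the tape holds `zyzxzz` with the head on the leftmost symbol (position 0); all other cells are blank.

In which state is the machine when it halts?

state=q0 head=0 tape=_[z]yzxzz   (q0,z)→(q1,_,right)
state=q1 head=1 tape=__[y]zxzz   (q1,y)→(q1,_,left)
state=q1 head=0 tape=_[_]_zxzz   (q1,_)→(q2,_,left)
state=q2 head=-1 tape=[_]__zxzz   (q2,_)→(q0,x,right)
state=q0 head=0 tape=x[_]_zxzz   (q0,_)→(q2,_,left)
state=q2 head=-1 tape=[x]__zxzz
No transition is defined for (q2, x); M halts in state q2.

q2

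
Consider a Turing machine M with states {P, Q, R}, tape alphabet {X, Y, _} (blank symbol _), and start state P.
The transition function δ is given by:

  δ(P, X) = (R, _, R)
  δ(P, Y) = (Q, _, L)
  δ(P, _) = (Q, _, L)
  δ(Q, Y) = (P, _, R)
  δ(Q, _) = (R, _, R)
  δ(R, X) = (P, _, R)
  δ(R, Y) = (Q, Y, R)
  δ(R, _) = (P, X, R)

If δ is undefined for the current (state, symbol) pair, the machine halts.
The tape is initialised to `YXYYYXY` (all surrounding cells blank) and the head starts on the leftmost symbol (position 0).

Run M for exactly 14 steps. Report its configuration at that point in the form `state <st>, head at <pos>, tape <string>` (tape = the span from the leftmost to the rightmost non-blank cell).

state=P head=0 tape=_[Y]XYYYXY___   (P,Y)→(Q,_,L)
state=Q head=-1 tape=[_]_XYYYXY___   (Q,_)→(R,_,R)
state=R head=0 tape=_[_]XYYYXY___   (R,_)→(P,X,R)
state=P head=1 tape=_X[X]YYYXY___   (P,X)→(R,_,R)
state=R head=2 tape=_X_[Y]YYXY___   (R,Y)→(Q,Y,R)
state=Q head=3 tape=_X_Y[Y]YXY___   (Q,Y)→(P,_,R)
state=P head=4 tape=_X_Y_[Y]XY___   (P,Y)→(Q,_,L)
state=Q head=3 tape=_X_Y[_]_XY___   (Q,_)→(R,_,R)
state=R head=4 tape=_X_Y_[_]XY___   (R,_)→(P,X,R)
state=P head=5 tape=_X_Y_X[X]Y___   (P,X)→(R,_,R)
state=R head=6 tape=_X_Y_X_[Y]___   (R,Y)→(Q,Y,R)
state=Q head=7 tape=_X_Y_X_Y[_]__   (Q,_)→(R,_,R)
state=R head=8 tape=_X_Y_X_Y_[_]_   (R,_)→(P,X,R)
state=P head=9 tape=_X_Y_X_Y_X[_]   (P,_)→(Q,_,L)
state=Q head=8 tape=_X_Y_X_Y_[X]_
After 14 steps: state Q, head at 8, tape X_Y_X_Y_X.

state Q, head at 8, tape X_Y_X_Y_X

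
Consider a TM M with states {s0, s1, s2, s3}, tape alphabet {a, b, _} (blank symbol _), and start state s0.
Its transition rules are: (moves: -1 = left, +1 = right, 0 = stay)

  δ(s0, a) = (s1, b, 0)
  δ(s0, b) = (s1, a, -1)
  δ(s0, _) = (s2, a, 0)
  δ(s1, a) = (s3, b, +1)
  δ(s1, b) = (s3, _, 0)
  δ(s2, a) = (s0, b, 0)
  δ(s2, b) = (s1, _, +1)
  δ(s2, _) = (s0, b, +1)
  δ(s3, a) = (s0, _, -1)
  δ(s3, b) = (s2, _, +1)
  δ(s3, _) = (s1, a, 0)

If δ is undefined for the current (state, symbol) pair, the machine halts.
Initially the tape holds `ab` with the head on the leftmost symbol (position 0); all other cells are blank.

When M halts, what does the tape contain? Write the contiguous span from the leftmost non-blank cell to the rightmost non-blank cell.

b_a

s0 | [a]b__   read a → write b, move 0, go to s1
s1 | [b]b__   read b → write _, move 0, go to s3
s3 | [_]b__   read _ → write a, move 0, go to s1
s1 | [a]b__   read a → write b, move +1, go to s3
s3 | b[b]__   read b → write _, move +1, go to s2
s2 | b_[_]_   read _ → write b, move +1, go to s0
s0 | b_b[_]   read _ → write a, move 0, go to s2
s2 | b_b[a]   read a → write b, move 0, go to s0
s0 | b_b[b]   read b → write a, move -1, go to s1
s1 | b_[b]a   read b → write _, move 0, go to s3
s3 | b_[_]a   read _ → write a, move 0, go to s1
s1 | b_[a]a   read a → write b, move +1, go to s3
s3 | b_b[a]   read a → write _, move -1, go to s0
s0 | b_[b]_   read b → write a, move -1, go to s1
s1 | b[_]a_
The non-blank tape span at halt is b_a.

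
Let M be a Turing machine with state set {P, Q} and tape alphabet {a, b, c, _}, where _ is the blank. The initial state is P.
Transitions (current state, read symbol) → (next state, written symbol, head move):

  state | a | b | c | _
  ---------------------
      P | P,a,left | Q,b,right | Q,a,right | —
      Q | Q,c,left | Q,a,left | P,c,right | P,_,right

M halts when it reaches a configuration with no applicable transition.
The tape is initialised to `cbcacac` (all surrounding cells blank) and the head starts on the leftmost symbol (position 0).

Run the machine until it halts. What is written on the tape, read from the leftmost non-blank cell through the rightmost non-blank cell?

state=P head=0 tape=_[c]bcacac__   (P,c)→(Q,a,right)
state=Q head=1 tape=_a[b]cacac__   (Q,b)→(Q,a,left)
state=Q head=0 tape=_[a]acacac__   (Q,a)→(Q,c,left)
state=Q head=-1 tape=[_]cacacac__   (Q,_)→(P,_,right)
state=P head=0 tape=_[c]acacac__   (P,c)→(Q,a,right)
state=Q head=1 tape=_a[a]cacac__   (Q,a)→(Q,c,left)
state=Q head=0 tape=_[a]ccacac__   (Q,a)→(Q,c,left)
state=Q head=-1 tape=[_]cccacac__   (Q,_)→(P,_,right)
state=P head=0 tape=_[c]ccacac__   (P,c)→(Q,a,right)
state=Q head=1 tape=_a[c]cacac__   (Q,c)→(P,c,right)
state=P head=2 tape=_ac[c]acac__   (P,c)→(Q,a,right)
state=Q head=3 tape=_aca[a]cac__   (Q,a)→(Q,c,left)
state=Q head=2 tape=_ac[a]ccac__   (Q,a)→(Q,c,left)
state=Q head=1 tape=_a[c]cccac__   (Q,c)→(P,c,right)
state=P head=2 tape=_ac[c]ccac__   (P,c)→(Q,a,right)
state=Q head=3 tape=_aca[c]cac__   (Q,c)→(P,c,right)
state=P head=4 tape=_acac[c]ac__   (P,c)→(Q,a,right)
state=Q head=5 tape=_acaca[a]c__   (Q,a)→(Q,c,left)
state=Q head=4 tape=_acac[a]cc__   (Q,a)→(Q,c,left)
state=Q head=3 tape=_aca[c]ccc__   (Q,c)→(P,c,right)
state=P head=4 tape=_acac[c]cc__   (P,c)→(Q,a,right)
state=Q head=5 tape=_acaca[c]c__   (Q,c)→(P,c,right)
state=P head=6 tape=_acacac[c]__   (P,c)→(Q,a,right)
state=Q head=7 tape=_acacaca[_]_   (Q,_)→(P,_,right)
state=P head=8 tape=_acacaca_[_]
The non-blank tape span at halt is acacaca.

acacaca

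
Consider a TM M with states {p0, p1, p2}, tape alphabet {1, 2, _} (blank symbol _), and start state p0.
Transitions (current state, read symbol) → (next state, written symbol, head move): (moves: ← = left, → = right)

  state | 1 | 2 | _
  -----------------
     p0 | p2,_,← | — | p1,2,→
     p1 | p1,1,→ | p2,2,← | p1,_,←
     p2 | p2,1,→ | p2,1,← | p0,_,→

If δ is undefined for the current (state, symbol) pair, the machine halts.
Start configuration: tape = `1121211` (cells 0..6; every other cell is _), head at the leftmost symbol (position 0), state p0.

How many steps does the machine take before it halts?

state=p0 head=0 tape=_[1]121211___   (p0,1)→(p2,_,←)
state=p2 head=-1 tape=[_]_121211___   (p2,_)→(p0,_,→)
state=p0 head=0 tape=_[_]121211___   (p0,_)→(p1,2,→)
state=p1 head=1 tape=_2[1]21211___   (p1,1)→(p1,1,→)
state=p1 head=2 tape=_21[2]1211___   (p1,2)→(p2,2,←)
state=p2 head=1 tape=_2[1]21211___   (p2,1)→(p2,1,→)
state=p2 head=2 tape=_21[2]1211___   (p2,2)→(p2,1,←)
state=p2 head=1 tape=_2[1]11211___   (p2,1)→(p2,1,→)
state=p2 head=2 tape=_21[1]1211___   (p2,1)→(p2,1,→)
state=p2 head=3 tape=_211[1]211___   (p2,1)→(p2,1,→)
state=p2 head=4 tape=_2111[2]11___   (p2,2)→(p2,1,←)
state=p2 head=3 tape=_211[1]111___   (p2,1)→(p2,1,→)
state=p2 head=4 tape=_2111[1]11___   (p2,1)→(p2,1,→)
state=p2 head=5 tape=_21111[1]1___   (p2,1)→(p2,1,→)
state=p2 head=6 tape=_211111[1]___   (p2,1)→(p2,1,→)
state=p2 head=7 tape=_2111111[_]__   (p2,_)→(p0,_,→)
state=p0 head=8 tape=_2111111_[_]_   (p0,_)→(p1,2,→)
state=p1 head=9 tape=_2111111_2[_]   (p1,_)→(p1,_,←)
state=p1 head=8 tape=_2111111_[2]_   (p1,2)→(p2,2,←)
state=p2 head=7 tape=_2111111[_]2_   (p2,_)→(p0,_,→)
state=p0 head=8 tape=_2111111_[2]_
M halts after 20 transitions.

20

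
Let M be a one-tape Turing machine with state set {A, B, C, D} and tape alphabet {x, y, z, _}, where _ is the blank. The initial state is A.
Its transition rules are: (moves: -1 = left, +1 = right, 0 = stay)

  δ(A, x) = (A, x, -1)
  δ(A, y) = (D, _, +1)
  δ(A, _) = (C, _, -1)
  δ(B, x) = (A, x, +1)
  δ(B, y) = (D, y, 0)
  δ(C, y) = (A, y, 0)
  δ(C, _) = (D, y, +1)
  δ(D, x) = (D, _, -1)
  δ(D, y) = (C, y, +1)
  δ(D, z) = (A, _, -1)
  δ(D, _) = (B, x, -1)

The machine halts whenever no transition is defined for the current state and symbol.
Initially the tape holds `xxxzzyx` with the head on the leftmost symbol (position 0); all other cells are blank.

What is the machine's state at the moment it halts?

state=A head=0 tape=__[x]xxzzyx   (A,x)→(A,x,-1)
state=A head=-1 tape=_[_]xxxzzyx   (A,_)→(C,_,-1)
state=C head=-2 tape=[_]_xxxzzyx   (C,_)→(D,y,+1)
state=D head=-1 tape=y[_]xxxzzyx   (D,_)→(B,x,-1)
state=B head=-2 tape=[y]xxxxzzyx   (B,y)→(D,y,0)
state=D head=-2 tape=[y]xxxxzzyx   (D,y)→(C,y,+1)
state=C head=-1 tape=y[x]xxxzzyx
No transition is defined for (C, x); M halts in state C.

C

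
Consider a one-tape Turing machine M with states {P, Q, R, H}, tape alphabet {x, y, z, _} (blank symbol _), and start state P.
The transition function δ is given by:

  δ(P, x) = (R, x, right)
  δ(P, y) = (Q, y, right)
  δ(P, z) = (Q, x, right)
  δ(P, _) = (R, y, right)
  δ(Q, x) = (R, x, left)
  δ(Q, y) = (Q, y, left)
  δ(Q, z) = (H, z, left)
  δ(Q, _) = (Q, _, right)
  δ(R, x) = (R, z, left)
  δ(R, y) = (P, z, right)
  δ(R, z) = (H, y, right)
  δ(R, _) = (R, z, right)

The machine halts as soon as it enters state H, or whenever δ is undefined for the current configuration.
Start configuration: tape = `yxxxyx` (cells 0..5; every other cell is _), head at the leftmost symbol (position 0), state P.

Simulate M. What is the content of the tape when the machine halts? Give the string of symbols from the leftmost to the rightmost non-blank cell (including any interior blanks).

yzzxyx

state=P head=0 tape=[y]xxxyx   (P,y)→(Q,y,right)
state=Q head=1 tape=y[x]xxyx   (Q,x)→(R,x,left)
state=R head=0 tape=[y]xxxyx   (R,y)→(P,z,right)
state=P head=1 tape=z[x]xxyx   (P,x)→(R,x,right)
state=R head=2 tape=zx[x]xyx   (R,x)→(R,z,left)
state=R head=1 tape=z[x]zxyx   (R,x)→(R,z,left)
state=R head=0 tape=[z]zzxyx   (R,z)→(H,y,right)
state=H head=1 tape=y[z]zxyx
The non-blank tape span at halt is yzzxyx.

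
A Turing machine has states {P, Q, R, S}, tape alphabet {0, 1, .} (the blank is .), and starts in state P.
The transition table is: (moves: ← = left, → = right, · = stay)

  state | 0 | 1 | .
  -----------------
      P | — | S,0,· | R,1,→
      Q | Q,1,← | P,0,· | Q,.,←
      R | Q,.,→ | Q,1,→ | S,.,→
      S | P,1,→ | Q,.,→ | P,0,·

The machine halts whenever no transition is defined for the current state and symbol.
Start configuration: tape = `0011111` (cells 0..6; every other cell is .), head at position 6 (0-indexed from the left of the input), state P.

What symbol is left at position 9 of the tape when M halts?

0

P | 001111[1]...   read 1 → write 0, move ·, go to S
S | 001111[0]...   read 0 → write 1, move →, go to P
P | 0011111[.]..   read . → write 1, move →, go to R
R | 00111111[.].   read . → write ., move →, go to S
S | 00111111.[.]   read . → write 0, move ·, go to P
P | 00111111.[0]
Cell 9 holds 0 when M halts.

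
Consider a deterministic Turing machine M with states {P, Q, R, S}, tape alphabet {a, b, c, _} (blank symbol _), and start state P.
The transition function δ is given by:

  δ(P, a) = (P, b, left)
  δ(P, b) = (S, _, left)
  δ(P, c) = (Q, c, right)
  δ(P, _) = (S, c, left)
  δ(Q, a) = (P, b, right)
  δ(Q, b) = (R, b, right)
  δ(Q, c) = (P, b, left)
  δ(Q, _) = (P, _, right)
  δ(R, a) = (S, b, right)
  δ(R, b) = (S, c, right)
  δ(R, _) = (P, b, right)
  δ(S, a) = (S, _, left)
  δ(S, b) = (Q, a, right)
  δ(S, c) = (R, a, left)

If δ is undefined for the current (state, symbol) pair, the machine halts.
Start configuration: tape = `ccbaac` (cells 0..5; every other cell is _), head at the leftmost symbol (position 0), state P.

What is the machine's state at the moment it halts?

R

state=P head=0 tape=[c]cbaac   (P,c)→(Q,c,right)
state=Q head=1 tape=c[c]baac   (Q,c)→(P,b,left)
state=P head=0 tape=[c]bbaac   (P,c)→(Q,c,right)
state=Q head=1 tape=c[b]baac   (Q,b)→(R,b,right)
state=R head=2 tape=cb[b]aac   (R,b)→(S,c,right)
state=S head=3 tape=cbc[a]ac   (S,a)→(S,_,left)
state=S head=2 tape=cb[c]_ac   (S,c)→(R,a,left)
state=R head=1 tape=c[b]a_ac   (R,b)→(S,c,right)
state=S head=2 tape=cc[a]_ac   (S,a)→(S,_,left)
state=S head=1 tape=c[c]__ac   (S,c)→(R,a,left)
state=R head=0 tape=[c]a__ac
No transition is defined for (R, c); M halts in state R.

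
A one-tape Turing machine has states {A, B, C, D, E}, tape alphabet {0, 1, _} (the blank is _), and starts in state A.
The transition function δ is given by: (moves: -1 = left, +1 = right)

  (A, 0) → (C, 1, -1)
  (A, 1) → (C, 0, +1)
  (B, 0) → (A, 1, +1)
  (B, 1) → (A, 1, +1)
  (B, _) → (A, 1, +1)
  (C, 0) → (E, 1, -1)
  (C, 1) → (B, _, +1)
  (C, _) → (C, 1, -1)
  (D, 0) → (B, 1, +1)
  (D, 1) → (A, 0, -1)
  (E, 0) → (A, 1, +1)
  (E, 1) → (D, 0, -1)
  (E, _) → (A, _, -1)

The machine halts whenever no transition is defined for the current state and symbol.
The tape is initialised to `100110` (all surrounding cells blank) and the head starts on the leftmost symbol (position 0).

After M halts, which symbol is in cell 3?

_

state=A head=0 tape=[1]00110_   (A,1)→(C,0,+1)
state=C head=1 tape=0[0]0110_   (C,0)→(E,1,-1)
state=E head=0 tape=[0]10110_   (E,0)→(A,1,+1)
state=A head=1 tape=1[1]0110_   (A,1)→(C,0,+1)
state=C head=2 tape=10[0]110_   (C,0)→(E,1,-1)
state=E head=1 tape=1[0]1110_   (E,0)→(A,1,+1)
state=A head=2 tape=11[1]110_   (A,1)→(C,0,+1)
state=C head=3 tape=110[1]10_   (C,1)→(B,_,+1)
state=B head=4 tape=110_[1]0_   (B,1)→(A,1,+1)
state=A head=5 tape=110_1[0]_   (A,0)→(C,1,-1)
state=C head=4 tape=110_[1]1_   (C,1)→(B,_,+1)
state=B head=5 tape=110__[1]_   (B,1)→(A,1,+1)
state=A head=6 tape=110__1[_]
Cell 3 holds _ when M halts.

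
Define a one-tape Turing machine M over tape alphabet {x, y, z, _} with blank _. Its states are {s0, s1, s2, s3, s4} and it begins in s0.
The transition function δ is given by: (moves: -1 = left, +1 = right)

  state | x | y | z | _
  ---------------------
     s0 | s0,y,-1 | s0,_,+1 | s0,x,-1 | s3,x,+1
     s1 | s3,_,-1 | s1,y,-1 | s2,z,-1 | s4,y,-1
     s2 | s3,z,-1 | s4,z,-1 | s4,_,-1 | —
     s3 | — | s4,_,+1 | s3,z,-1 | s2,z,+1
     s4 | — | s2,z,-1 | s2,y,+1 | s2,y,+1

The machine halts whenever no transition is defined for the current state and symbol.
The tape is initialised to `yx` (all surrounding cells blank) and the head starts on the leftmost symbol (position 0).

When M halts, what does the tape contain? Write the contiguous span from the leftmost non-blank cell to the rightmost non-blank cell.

state=s0 head=0 tape=[y]x__   (s0,y)→(s0,_,+1)
state=s0 head=1 tape=_[x]__   (s0,x)→(s0,y,-1)
state=s0 head=0 tape=[_]y__   (s0,_)→(s3,x,+1)
state=s3 head=1 tape=x[y]__   (s3,y)→(s4,_,+1)
state=s4 head=2 tape=x_[_]_   (s4,_)→(s2,y,+1)
state=s2 head=3 tape=x_y[_]
The non-blank tape span at halt is x_y.

x_y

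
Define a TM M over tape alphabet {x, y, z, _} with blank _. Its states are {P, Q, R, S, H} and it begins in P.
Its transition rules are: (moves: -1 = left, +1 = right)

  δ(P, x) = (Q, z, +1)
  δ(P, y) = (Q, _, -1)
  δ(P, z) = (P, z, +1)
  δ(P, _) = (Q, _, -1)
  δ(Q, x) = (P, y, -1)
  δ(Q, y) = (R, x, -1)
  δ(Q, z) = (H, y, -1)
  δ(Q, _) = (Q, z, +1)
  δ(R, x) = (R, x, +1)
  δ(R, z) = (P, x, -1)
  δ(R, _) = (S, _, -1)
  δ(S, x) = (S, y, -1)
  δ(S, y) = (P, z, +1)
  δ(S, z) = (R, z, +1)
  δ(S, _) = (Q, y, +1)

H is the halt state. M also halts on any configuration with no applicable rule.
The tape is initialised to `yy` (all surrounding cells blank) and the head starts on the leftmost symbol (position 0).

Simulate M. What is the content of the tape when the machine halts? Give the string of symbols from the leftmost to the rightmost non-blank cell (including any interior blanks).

P | _[y]y   read y → write _, move -1, go to Q
Q | [_]_y   read _ → write z, move +1, go to Q
Q | z[_]y   read _ → write z, move +1, go to Q
Q | zz[y]   read y → write x, move -1, go to R
R | z[z]x   read z → write x, move -1, go to P
P | [z]xx   read z → write z, move +1, go to P
P | z[x]x   read x → write z, move +1, go to Q
Q | zz[x]   read x → write y, move -1, go to P
P | z[z]y   read z → write z, move +1, go to P
P | zz[y]   read y → write _, move -1, go to Q
Q | z[z]_   read z → write y, move -1, go to H
H | [z]y_
The non-blank tape span at halt is zy.

zy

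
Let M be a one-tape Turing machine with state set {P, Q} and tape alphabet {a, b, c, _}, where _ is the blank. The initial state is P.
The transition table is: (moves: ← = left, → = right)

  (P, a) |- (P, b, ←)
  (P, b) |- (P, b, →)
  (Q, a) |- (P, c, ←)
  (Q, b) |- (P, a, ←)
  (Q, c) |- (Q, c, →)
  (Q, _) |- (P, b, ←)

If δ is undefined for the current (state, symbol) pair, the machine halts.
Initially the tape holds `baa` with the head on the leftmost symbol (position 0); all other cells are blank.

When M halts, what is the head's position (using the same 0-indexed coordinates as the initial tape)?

3

P | [b]aa_   read b → write b, move →, go to P
P | b[a]a_   read a → write b, move ←, go to P
P | [b]ba_   read b → write b, move →, go to P
P | b[b]a_   read b → write b, move →, go to P
P | bb[a]_   read a → write b, move ←, go to P
P | b[b]b_   read b → write b, move →, go to P
P | bb[b]_   read b → write b, move →, go to P
P | bbb[_]
At halt the head is at cell 3.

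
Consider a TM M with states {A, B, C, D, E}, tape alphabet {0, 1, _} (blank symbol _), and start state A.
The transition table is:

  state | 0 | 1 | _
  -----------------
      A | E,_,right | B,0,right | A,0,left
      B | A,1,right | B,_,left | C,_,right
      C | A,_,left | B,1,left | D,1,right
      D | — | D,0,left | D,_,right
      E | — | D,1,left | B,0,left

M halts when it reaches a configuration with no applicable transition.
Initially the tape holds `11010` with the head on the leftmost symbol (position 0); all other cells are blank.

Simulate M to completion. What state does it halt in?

state=A head=0 tape=[1]1010   (A,1)→(B,0,right)
state=B head=1 tape=0[1]010   (B,1)→(B,_,left)
state=B head=0 tape=[0]_010   (B,0)→(A,1,right)
state=A head=1 tape=1[_]010   (A,_)→(A,0,left)
state=A head=0 tape=[1]0010   (A,1)→(B,0,right)
state=B head=1 tape=0[0]010   (B,0)→(A,1,right)
state=A head=2 tape=01[0]10   (A,0)→(E,_,right)
state=E head=3 tape=01_[1]0   (E,1)→(D,1,left)
state=D head=2 tape=01[_]10   (D,_)→(D,_,right)
state=D head=3 tape=01_[1]0   (D,1)→(D,0,left)
state=D head=2 tape=01[_]00   (D,_)→(D,_,right)
state=D head=3 tape=01_[0]0
No transition is defined for (D, 0); M halts in state D.

D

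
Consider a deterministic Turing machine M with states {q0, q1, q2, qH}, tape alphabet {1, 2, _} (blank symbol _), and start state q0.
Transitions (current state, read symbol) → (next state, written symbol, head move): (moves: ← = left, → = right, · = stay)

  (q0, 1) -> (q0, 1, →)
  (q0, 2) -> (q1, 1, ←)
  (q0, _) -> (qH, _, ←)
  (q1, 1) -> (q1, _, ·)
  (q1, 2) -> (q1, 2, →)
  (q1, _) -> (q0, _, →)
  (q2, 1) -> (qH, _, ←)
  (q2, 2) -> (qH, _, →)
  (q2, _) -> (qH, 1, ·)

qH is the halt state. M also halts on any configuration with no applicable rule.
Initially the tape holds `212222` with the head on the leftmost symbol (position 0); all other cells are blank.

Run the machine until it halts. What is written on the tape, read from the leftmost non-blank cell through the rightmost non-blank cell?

q0 | _[2]12222_   read 2 → write 1, move ←, go to q1
q1 | [_]112222_   read _ → write _, move →, go to q0
q0 | _[1]12222_   read 1 → write 1, move →, go to q0
q0 | _1[1]2222_   read 1 → write 1, move →, go to q0
q0 | _11[2]222_   read 2 → write 1, move ←, go to q1
q1 | _1[1]1222_   read 1 → write _, move ·, go to q1
q1 | _1[_]1222_   read _ → write _, move →, go to q0
q0 | _1_[1]222_   read 1 → write 1, move →, go to q0
q0 | _1_1[2]22_   read 2 → write 1, move ←, go to q1
q1 | _1_[1]122_   read 1 → write _, move ·, go to q1
q1 | _1_[_]122_   read _ → write _, move →, go to q0
q0 | _1__[1]22_   read 1 → write 1, move →, go to q0
q0 | _1__1[2]2_   read 2 → write 1, move ←, go to q1
q1 | _1__[1]12_   read 1 → write _, move ·, go to q1
q1 | _1__[_]12_   read _ → write _, move →, go to q0
q0 | _1___[1]2_   read 1 → write 1, move →, go to q0
q0 | _1___1[2]_   read 2 → write 1, move ←, go to q1
q1 | _1___[1]1_   read 1 → write _, move ·, go to q1
q1 | _1___[_]1_   read _ → write _, move →, go to q0
q0 | _1____[1]_   read 1 → write 1, move →, go to q0
q0 | _1____1[_]   read _ → write _, move ←, go to qH
qH | _1____[1]_
The non-blank tape span at halt is 1____1.

1____1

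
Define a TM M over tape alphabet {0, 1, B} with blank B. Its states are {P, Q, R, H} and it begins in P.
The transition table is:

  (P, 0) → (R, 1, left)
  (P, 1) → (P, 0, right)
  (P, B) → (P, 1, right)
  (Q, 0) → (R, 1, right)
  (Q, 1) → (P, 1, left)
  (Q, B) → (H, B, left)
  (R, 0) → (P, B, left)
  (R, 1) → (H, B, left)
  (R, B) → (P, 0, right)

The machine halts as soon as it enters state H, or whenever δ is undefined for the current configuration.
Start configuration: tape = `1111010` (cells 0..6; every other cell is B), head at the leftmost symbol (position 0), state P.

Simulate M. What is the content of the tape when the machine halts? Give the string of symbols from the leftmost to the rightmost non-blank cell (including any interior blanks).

state=P head=0 tape=B[1]111010   (P,1)→(P,0,right)
state=P head=1 tape=B0[1]11010   (P,1)→(P,0,right)
state=P head=2 tape=B00[1]1010   (P,1)→(P,0,right)
state=P head=3 tape=B000[1]010   (P,1)→(P,0,right)
state=P head=4 tape=B0000[0]10   (P,0)→(R,1,left)
state=R head=3 tape=B000[0]110   (R,0)→(P,B,left)
state=P head=2 tape=B00[0]B110   (P,0)→(R,1,left)
state=R head=1 tape=B0[0]1B110   (R,0)→(P,B,left)
state=P head=0 tape=B[0]B1B110   (P,0)→(R,1,left)
state=R head=-1 tape=[B]1B1B110   (R,B)→(P,0,right)
state=P head=0 tape=0[1]B1B110   (P,1)→(P,0,right)
state=P head=1 tape=00[B]1B110   (P,B)→(P,1,right)
state=P head=2 tape=001[1]B110   (P,1)→(P,0,right)
state=P head=3 tape=0010[B]110   (P,B)→(P,1,right)
state=P head=4 tape=00101[1]10   (P,1)→(P,0,right)
state=P head=5 tape=001010[1]0   (P,1)→(P,0,right)
state=P head=6 tape=0010100[0]   (P,0)→(R,1,left)
state=R head=5 tape=001010[0]1   (R,0)→(P,B,left)
state=P head=4 tape=00101[0]B1   (P,0)→(R,1,left)
state=R head=3 tape=0010[1]1B1   (R,1)→(H,B,left)
state=H head=2 tape=001[0]B1B1
The non-blank tape span at halt is 0010B1B1.

0010B1B1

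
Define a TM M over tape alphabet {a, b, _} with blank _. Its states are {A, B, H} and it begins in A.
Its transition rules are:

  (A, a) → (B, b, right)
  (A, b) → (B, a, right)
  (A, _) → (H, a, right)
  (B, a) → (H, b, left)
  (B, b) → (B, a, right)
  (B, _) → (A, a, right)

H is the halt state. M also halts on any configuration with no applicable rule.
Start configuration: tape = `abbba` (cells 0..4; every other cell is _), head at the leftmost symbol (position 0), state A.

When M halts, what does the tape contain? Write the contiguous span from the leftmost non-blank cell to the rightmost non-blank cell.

baaab

state=A head=0 tape=[a]bbba   (A,a)→(B,b,right)
state=B head=1 tape=b[b]bba   (B,b)→(B,a,right)
state=B head=2 tape=ba[b]ba   (B,b)→(B,a,right)
state=B head=3 tape=baa[b]a   (B,b)→(B,a,right)
state=B head=4 tape=baaa[a]   (B,a)→(H,b,left)
state=H head=3 tape=baa[a]b
The non-blank tape span at halt is baaab.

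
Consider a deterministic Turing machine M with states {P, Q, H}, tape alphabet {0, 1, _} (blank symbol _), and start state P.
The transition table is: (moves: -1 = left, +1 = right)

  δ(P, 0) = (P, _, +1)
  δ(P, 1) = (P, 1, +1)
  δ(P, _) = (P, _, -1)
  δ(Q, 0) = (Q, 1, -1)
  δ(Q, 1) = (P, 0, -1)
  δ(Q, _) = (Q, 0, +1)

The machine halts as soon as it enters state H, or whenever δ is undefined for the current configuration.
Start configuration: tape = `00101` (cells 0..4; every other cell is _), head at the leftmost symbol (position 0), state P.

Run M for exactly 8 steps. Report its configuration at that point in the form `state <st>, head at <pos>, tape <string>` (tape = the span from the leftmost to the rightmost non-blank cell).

state P, head at 4, tape 1_1

state=P head=0 tape=[0]0101_   (P,0)→(P,_,+1)
state=P head=1 tape=_[0]101_   (P,0)→(P,_,+1)
state=P head=2 tape=__[1]01_   (P,1)→(P,1,+1)
state=P head=3 tape=__1[0]1_   (P,0)→(P,_,+1)
state=P head=4 tape=__1_[1]_   (P,1)→(P,1,+1)
state=P head=5 tape=__1_1[_]   (P,_)→(P,_,-1)
state=P head=4 tape=__1_[1]_   (P,1)→(P,1,+1)
state=P head=5 tape=__1_1[_]   (P,_)→(P,_,-1)
state=P head=4 tape=__1_[1]_
After 8 steps: state P, head at 4, tape 1_1.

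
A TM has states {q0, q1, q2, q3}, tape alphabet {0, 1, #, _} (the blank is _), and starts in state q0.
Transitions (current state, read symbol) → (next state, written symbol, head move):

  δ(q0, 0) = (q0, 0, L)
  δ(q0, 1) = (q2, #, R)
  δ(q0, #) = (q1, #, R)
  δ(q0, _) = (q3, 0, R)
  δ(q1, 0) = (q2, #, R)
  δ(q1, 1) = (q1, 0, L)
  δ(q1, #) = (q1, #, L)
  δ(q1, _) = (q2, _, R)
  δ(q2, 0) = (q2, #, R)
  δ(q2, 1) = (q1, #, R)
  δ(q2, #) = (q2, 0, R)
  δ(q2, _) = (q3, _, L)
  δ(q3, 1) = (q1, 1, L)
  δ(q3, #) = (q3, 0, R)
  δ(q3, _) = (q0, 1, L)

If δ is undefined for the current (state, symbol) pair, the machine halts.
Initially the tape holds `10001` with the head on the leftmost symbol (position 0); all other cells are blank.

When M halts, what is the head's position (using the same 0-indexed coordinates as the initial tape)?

q0 | _[1]0001__   read 1 → write #, move R, go to q2
q2 | _#[0]001__   read 0 → write #, move R, go to q2
q2 | _##[0]01__   read 0 → write #, move R, go to q2
q2 | _###[0]1__   read 0 → write #, move R, go to q2
q2 | _####[1]__   read 1 → write #, move R, go to q1
q1 | _#####[_]_   read _ → write _, move R, go to q2
q2 | _#####_[_]   read _ → write _, move L, go to q3
q3 | _#####[_]_   read _ → write 1, move L, go to q0
q0 | _####[#]1_   read # → write #, move R, go to q1
q1 | _#####[1]_   read 1 → write 0, move L, go to q1
q1 | _####[#]0_   read # → write #, move L, go to q1
q1 | _###[#]#0_   read # → write #, move L, go to q1
q1 | _##[#]##0_   read # → write #, move L, go to q1
q1 | _#[#]###0_   read # → write #, move L, go to q1
q1 | _[#]####0_   read # → write #, move L, go to q1
q1 | [_]#####0_   read _ → write _, move R, go to q2
q2 | _[#]####0_   read # → write 0, move R, go to q2
q2 | _0[#]###0_   read # → write 0, move R, go to q2
q2 | _00[#]##0_   read # → write 0, move R, go to q2
q2 | _000[#]#0_   read # → write 0, move R, go to q2
q2 | _0000[#]0_   read # → write 0, move R, go to q2
q2 | _00000[0]_   read 0 → write #, move R, go to q2
q2 | _00000#[_]   read _ → write _, move L, go to q3
q3 | _00000[#]_   read # → write 0, move R, go to q3
q3 | _000000[_]   read _ → write 1, move L, go to q0
q0 | _00000[0]1   read 0 → write 0, move L, go to q0
q0 | _0000[0]01   read 0 → write 0, move L, go to q0
q0 | _000[0]001   read 0 → write 0, move L, go to q0
q0 | _00[0]0001   read 0 → write 0, move L, go to q0
q0 | _0[0]00001   read 0 → write 0, move L, go to q0
q0 | _[0]000001   read 0 → write 0, move L, go to q0
q0 | [_]0000001   read _ → write 0, move R, go to q3
q3 | 0[0]000001
At halt the head is at cell 0.

0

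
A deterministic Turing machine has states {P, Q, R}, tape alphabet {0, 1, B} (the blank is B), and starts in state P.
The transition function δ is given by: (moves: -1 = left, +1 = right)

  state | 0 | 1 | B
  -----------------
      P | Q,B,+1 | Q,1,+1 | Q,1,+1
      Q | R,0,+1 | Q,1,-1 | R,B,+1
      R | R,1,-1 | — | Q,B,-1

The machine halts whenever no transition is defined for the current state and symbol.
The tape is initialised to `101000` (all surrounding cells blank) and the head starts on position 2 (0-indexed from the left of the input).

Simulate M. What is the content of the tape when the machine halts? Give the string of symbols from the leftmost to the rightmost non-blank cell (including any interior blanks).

state=P head=2 tape=10[1]000   (P,1)→(Q,1,+1)
state=Q head=3 tape=101[0]00   (Q,0)→(R,0,+1)
state=R head=4 tape=1010[0]0   (R,0)→(R,1,-1)
state=R head=3 tape=101[0]10   (R,0)→(R,1,-1)
state=R head=2 tape=10[1]110
The non-blank tape span at halt is 101110.

101110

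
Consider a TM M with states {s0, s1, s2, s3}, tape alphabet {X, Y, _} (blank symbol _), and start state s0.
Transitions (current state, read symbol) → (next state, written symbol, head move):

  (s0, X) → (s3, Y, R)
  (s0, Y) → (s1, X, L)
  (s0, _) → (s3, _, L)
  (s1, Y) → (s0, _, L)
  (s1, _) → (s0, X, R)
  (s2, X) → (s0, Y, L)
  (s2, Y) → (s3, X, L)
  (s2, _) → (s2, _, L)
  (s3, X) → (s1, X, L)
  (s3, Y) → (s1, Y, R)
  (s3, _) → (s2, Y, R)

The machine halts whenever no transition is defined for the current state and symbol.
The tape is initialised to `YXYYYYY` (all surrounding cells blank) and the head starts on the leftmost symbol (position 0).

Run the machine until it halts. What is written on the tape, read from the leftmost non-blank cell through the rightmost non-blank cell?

XX_X_XYYYYYY

state=s0 head=0 tape=_____[Y]XYYYYY   (s0,Y)→(s1,X,L)
state=s1 head=-1 tape=____[_]XXYYYYY   (s1,_)→(s0,X,R)
state=s0 head=0 tape=____X[X]XYYYYY   (s0,X)→(s3,Y,R)
state=s3 head=1 tape=____XY[X]YYYYY   (s3,X)→(s1,X,L)
state=s1 head=0 tape=____X[Y]XYYYYY   (s1,Y)→(s0,_,L)
state=s0 head=-1 tape=____[X]_XYYYYY   (s0,X)→(s3,Y,R)
state=s3 head=0 tape=____Y[_]XYYYYY   (s3,_)→(s2,Y,R)
state=s2 head=1 tape=____YY[X]YYYYY   (s2,X)→(s0,Y,L)
state=s0 head=0 tape=____Y[Y]YYYYYY   (s0,Y)→(s1,X,L)
state=s1 head=-1 tape=____[Y]XYYYYYY   (s1,Y)→(s0,_,L)
state=s0 head=-2 tape=___[_]_XYYYYYY   (s0,_)→(s3,_,L)
state=s3 head=-3 tape=__[_]__XYYYYYY   (s3,_)→(s2,Y,R)
state=s2 head=-2 tape=__Y[_]_XYYYYYY   (s2,_)→(s2,_,L)
state=s2 head=-3 tape=__[Y]__XYYYYYY   (s2,Y)→(s3,X,L)
state=s3 head=-4 tape=_[_]X__XYYYYYY   (s3,_)→(s2,Y,R)
state=s2 head=-3 tape=_Y[X]__XYYYYYY   (s2,X)→(s0,Y,L)
state=s0 head=-4 tape=_[Y]Y__XYYYYYY   (s0,Y)→(s1,X,L)
state=s1 head=-5 tape=[_]XY__XYYYYYY   (s1,_)→(s0,X,R)
state=s0 head=-4 tape=X[X]Y__XYYYYYY   (s0,X)→(s3,Y,R)
state=s3 head=-3 tape=XY[Y]__XYYYYYY   (s3,Y)→(s1,Y,R)
state=s1 head=-2 tape=XYY[_]_XYYYYYY   (s1,_)→(s0,X,R)
state=s0 head=-1 tape=XYYX[_]XYYYYYY   (s0,_)→(s3,_,L)
state=s3 head=-2 tape=XYY[X]_XYYYYYY   (s3,X)→(s1,X,L)
state=s1 head=-3 tape=XY[Y]X_XYYYYYY   (s1,Y)→(s0,_,L)
state=s0 head=-4 tape=X[Y]_X_XYYYYYY   (s0,Y)→(s1,X,L)
state=s1 head=-5 tape=[X]X_X_XYYYYYY
The non-blank tape span at halt is XX_X_XYYYYYY.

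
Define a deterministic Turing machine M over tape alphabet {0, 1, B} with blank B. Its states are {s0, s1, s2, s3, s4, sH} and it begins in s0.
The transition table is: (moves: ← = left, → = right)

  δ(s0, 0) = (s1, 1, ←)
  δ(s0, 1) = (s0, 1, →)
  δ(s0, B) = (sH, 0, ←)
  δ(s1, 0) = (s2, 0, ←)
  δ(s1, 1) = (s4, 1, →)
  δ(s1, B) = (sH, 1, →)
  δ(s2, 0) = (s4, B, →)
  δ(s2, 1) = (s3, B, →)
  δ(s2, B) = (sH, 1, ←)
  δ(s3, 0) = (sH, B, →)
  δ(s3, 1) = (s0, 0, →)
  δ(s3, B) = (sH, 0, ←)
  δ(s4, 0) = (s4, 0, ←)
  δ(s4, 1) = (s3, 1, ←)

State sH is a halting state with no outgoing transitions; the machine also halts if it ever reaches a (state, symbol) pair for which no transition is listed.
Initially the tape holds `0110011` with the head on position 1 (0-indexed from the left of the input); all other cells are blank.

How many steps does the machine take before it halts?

15

state=s0 head=1 tape=0[1]10011B   (s0,1)→(s0,1,→)
state=s0 head=2 tape=01[1]0011B   (s0,1)→(s0,1,→)
state=s0 head=3 tape=011[0]011B   (s0,0)→(s1,1,←)
state=s1 head=2 tape=01[1]1011B   (s1,1)→(s4,1,→)
state=s4 head=3 tape=011[1]011B   (s4,1)→(s3,1,←)
state=s3 head=2 tape=01[1]1011B   (s3,1)→(s0,0,→)
state=s0 head=3 tape=010[1]011B   (s0,1)→(s0,1,→)
state=s0 head=4 tape=0101[0]11B   (s0,0)→(s1,1,←)
state=s1 head=3 tape=010[1]111B   (s1,1)→(s4,1,→)
state=s4 head=4 tape=0101[1]11B   (s4,1)→(s3,1,←)
state=s3 head=3 tape=010[1]111B   (s3,1)→(s0,0,→)
state=s0 head=4 tape=0100[1]11B   (s0,1)→(s0,1,→)
state=s0 head=5 tape=01001[1]1B   (s0,1)→(s0,1,→)
state=s0 head=6 tape=010011[1]B   (s0,1)→(s0,1,→)
state=s0 head=7 tape=0100111[B]   (s0,B)→(sH,0,←)
state=sH head=6 tape=010011[1]0
M halts after 15 transitions.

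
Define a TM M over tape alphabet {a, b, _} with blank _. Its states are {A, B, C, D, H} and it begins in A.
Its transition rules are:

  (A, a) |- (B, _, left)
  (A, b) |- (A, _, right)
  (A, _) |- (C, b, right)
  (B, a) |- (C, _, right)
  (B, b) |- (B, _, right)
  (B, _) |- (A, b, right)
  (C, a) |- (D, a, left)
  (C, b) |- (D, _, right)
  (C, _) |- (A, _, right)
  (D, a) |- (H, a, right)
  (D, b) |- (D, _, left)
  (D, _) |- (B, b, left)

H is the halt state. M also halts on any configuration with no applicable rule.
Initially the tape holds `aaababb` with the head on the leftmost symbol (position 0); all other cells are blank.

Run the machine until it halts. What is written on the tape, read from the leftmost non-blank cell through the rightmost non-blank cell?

A | ___[a]aababb   read a → write _, move left, go to B
B | __[_]_aababb   read _ → write b, move right, go to A
A | __b[_]aababb   read _ → write b, move right, go to C
C | __bb[a]ababb   read a → write a, move left, go to D
D | __b[b]aababb   read b → write _, move left, go to D
D | __[b]_aababb   read b → write _, move left, go to D
D | _[_]__aababb   read _ → write b, move left, go to B
B | [_]b__aababb   read _ → write b, move right, go to A
A | b[b]__aababb   read b → write _, move right, go to A
A | b_[_]_aababb   read _ → write b, move right, go to C
C | b_b[_]aababb   read _ → write _, move right, go to A
A | b_b_[a]ababb   read a → write _, move left, go to B
B | b_b[_]_ababb   read _ → write b, move right, go to A
A | b_bb[_]ababb   read _ → write b, move right, go to C
C | b_bbb[a]babb   read a → write a, move left, go to D
D | b_bb[b]ababb   read b → write _, move left, go to D
D | b_b[b]_ababb   read b → write _, move left, go to D
D | b_[b]__ababb   read b → write _, move left, go to D
D | b[_]___ababb   read _ → write b, move left, go to B
B | [b]b___ababb   read b → write _, move right, go to B
B | _[b]___ababb   read b → write _, move right, go to B
B | __[_]__ababb   read _ → write b, move right, go to A
A | __b[_]_ababb   read _ → write b, move right, go to C
C | __bb[_]ababb   read _ → write _, move right, go to A
A | __bb_[a]babb   read a → write _, move left, go to B
B | __bb[_]_babb   read _ → write b, move right, go to A
A | __bbb[_]babb   read _ → write b, move right, go to C
C | __bbbb[b]abb   read b → write _, move right, go to D
D | __bbbb_[a]bb   read a → write a, move right, go to H
H | __bbbb_a[b]b
The non-blank tape span at halt is bbbb_abb.

bbbb_abb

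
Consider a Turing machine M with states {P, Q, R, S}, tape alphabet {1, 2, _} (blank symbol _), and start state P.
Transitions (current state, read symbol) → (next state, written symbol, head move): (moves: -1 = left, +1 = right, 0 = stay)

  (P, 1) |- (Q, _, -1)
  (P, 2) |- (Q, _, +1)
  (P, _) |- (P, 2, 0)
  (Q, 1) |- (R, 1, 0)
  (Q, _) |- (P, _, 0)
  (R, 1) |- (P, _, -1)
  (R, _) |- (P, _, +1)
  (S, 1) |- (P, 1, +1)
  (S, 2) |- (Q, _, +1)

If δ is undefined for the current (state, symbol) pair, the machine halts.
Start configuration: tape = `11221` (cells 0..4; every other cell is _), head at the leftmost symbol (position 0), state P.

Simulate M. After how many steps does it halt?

14

state=P head=0 tape=_[1]1221   (P,1)→(Q,_,-1)
state=Q head=-1 tape=[_]_1221   (Q,_)→(P,_,0)
state=P head=-1 tape=[_]_1221   (P,_)→(P,2,0)
state=P head=-1 tape=[2]_1221   (P,2)→(Q,_,+1)
state=Q head=0 tape=_[_]1221   (Q,_)→(P,_,0)
state=P head=0 tape=_[_]1221   (P,_)→(P,2,0)
state=P head=0 tape=_[2]1221   (P,2)→(Q,_,+1)
state=Q head=1 tape=__[1]221   (Q,1)→(R,1,0)
state=R head=1 tape=__[1]221   (R,1)→(P,_,-1)
state=P head=0 tape=_[_]_221   (P,_)→(P,2,0)
state=P head=0 tape=_[2]_221   (P,2)→(Q,_,+1)
state=Q head=1 tape=__[_]221   (Q,_)→(P,_,0)
state=P head=1 tape=__[_]221   (P,_)→(P,2,0)
state=P head=1 tape=__[2]221   (P,2)→(Q,_,+1)
state=Q head=2 tape=___[2]21
M halts after 14 transitions.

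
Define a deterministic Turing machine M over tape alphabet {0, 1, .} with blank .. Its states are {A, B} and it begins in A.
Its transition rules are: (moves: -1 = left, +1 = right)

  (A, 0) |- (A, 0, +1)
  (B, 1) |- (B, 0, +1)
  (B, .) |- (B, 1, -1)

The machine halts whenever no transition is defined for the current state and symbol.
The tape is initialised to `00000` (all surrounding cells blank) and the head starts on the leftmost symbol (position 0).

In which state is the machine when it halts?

state=A head=0 tape=[0]0000.   (A,0)→(A,0,+1)
state=A head=1 tape=0[0]000.   (A,0)→(A,0,+1)
state=A head=2 tape=00[0]00.   (A,0)→(A,0,+1)
state=A head=3 tape=000[0]0.   (A,0)→(A,0,+1)
state=A head=4 tape=0000[0].   (A,0)→(A,0,+1)
state=A head=5 tape=00000[.]
No transition is defined for (A, .); M halts in state A.

A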